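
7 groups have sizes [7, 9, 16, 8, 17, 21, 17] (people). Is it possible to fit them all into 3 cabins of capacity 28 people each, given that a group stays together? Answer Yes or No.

Total = 95 people; ⌈95/28⌉ = 4.
At least 4 cabins are required, but only 3 are allowed.

No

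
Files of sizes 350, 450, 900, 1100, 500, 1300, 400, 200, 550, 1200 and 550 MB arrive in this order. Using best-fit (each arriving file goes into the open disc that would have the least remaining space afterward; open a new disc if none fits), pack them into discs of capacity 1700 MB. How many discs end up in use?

  350 → disc 1 (new)  [load 350/1700]
  450 → disc 1  [load 800/1700]
  900 → disc 1  [load 1700/1700]
  1100 → disc 2 (new)  [load 1100/1700]
  500 → disc 2  [load 1600/1700]
  1300 → disc 3 (new)  [load 1300/1700]
  400 → disc 3  [load 1700/1700]
  200 → disc 4 (new)  [load 200/1700]
  550 → disc 4  [load 750/1700]
  1200 → disc 5 (new)  [load 1200/1700]
  550 → disc 4  [load 1300/1700]
5 discs opened.

5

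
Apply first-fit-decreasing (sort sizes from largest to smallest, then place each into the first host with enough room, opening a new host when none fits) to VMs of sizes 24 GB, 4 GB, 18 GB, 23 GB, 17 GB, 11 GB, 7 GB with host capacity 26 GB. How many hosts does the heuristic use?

5

Sorted descending: 24, 23, 18, 17, 11, 7, 4.
  24 → host 1 (new)  [load 24/26]
  23 → host 2 (new)  [load 23/26]
  18 → host 3 (new)  [load 18/26]
  17 → host 4 (new)  [load 17/26]
  11 → host 5 (new)  [load 11/26]
  7 → host 3  [load 25/26]
  4 → host 4  [load 21/26]
5 hosts opened.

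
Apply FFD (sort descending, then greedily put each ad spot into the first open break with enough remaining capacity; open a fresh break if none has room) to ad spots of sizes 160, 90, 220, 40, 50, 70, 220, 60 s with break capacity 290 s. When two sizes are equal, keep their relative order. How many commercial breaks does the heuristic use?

Sorted descending: 220, 220, 160, 90, 70, 60, 50, 40.
  220 → break 1 (new)  [load 220/290]
  220 → break 2 (new)  [load 220/290]
  160 → break 3 (new)  [load 160/290]
  90 → break 3  [load 250/290]
  70 → break 1  [load 290/290]
  60 → break 2  [load 280/290]
  50 → break 4 (new)  [load 50/290]
  40 → break 3  [load 290/290]
4 commercial breaks opened.

4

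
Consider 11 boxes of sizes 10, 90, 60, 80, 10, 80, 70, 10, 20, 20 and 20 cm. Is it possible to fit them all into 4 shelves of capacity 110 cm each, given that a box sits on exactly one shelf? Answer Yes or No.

No

Total = 470 cm; ⌈470/110⌉ = 5.
At least 5 shelves are required, but only 4 are allowed.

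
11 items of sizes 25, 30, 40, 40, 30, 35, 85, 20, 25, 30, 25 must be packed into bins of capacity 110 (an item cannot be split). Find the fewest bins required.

4

Total = 85 + 40 + 40 + 35 + 30 + 30 + 30 + 25 + 25 + 25 + 20 = 385.
Lower bound: ⌈385/110⌉ = 4 bins.
A packing using 4 bins:
  bin 1: 85 + 25 = 110
  bin 2: 40 + 40 + 30 = 110
  bin 3: 35 + 30 + 30 = 95
  bin 4: 25 + 25 + 20 = 70
This matches the lower bound, so 4 is optimal.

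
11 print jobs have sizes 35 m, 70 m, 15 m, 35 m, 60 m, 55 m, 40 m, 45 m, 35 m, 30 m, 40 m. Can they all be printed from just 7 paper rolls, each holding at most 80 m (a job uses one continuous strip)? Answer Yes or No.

Yes

A valid assignment using 7 paper rolls:
  roll 1: 70 = 70
  roll 2: 60 + 15 = 75
  roll 3: 55 = 55
  roll 4: 45 + 35 = 80
  roll 5: 40 + 40 = 80
  roll 6: 35 + 35 = 70
  roll 7: 30 = 30
Every load is within 80 m, so 7 paper rolls suffice.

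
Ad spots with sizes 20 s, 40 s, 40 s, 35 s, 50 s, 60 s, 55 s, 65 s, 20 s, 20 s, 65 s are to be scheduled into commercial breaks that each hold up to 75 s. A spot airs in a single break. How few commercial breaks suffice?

Total = 65 + 65 + 60 + 55 + 50 + 40 + 40 + 35 + 20 + 20 + 20 = 470 s.
Lower bound: ⌈470/75⌉ = 7 commercial breaks.
A packing using 7 commercial breaks:
  break 1: 65 = 65
  break 2: 65 = 65
  break 3: 60 = 60
  break 4: 55 + 20 = 75
  break 5: 50 + 20 = 70
  break 6: 40 + 35 = 75
  break 7: 40 + 20 = 60
This matches the lower bound, so 7 is optimal.

7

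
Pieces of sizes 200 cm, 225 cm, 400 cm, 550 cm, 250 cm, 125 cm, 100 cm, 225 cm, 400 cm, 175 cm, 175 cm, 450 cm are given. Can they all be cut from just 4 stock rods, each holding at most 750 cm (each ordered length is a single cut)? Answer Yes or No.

Total = 3275 cm; ⌈3275/750⌉ = 5.
At least 5 stock rods are required, but only 4 are allowed.

No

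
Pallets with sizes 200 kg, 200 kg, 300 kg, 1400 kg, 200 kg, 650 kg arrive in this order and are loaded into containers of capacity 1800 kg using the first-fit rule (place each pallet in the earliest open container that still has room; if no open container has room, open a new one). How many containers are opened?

  200 → container 1 (new)  [load 200/1800]
  200 → container 1  [load 400/1800]
  300 → container 1  [load 700/1800]
  1400 → container 2 (new)  [load 1400/1800]
  200 → container 1  [load 900/1800]
  650 → container 1  [load 1550/1800]
2 containers opened.

2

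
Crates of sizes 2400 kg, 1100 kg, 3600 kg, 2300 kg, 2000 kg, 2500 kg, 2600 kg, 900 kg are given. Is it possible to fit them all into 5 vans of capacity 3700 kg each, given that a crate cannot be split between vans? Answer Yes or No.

Total = 17400 kg; ⌈17400/3700⌉ = 5.
6 crates each exceed half the capacity and cannot share a van, forcing at least 6 vans.
At least 6 vans are required, but only 5 are allowed.

No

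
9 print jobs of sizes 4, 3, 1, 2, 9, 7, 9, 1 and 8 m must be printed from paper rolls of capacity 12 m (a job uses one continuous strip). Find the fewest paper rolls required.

4

Total = 9 + 9 + 8 + 7 + 4 + 3 + 2 + 1 + 1 = 44 m.
Lower bound: ⌈44/12⌉ = 4 paper rolls.
A packing using 4 paper rolls:
  roll 1: 9 + 3 = 12
  roll 2: 9 + 2 + 1 = 12
  roll 3: 8 + 4 = 12
  roll 4: 7 + 1 = 8
This matches the lower bound, so 4 is optimal.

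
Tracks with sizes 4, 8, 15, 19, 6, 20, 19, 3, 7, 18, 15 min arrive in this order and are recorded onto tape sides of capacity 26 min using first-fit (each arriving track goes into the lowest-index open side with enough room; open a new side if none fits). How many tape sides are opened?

  4 → side 1 (new)  [load 4/26]
  8 → side 1  [load 12/26]
  15 → side 2 (new)  [load 15/26]
  19 → side 3 (new)  [load 19/26]
  6 → side 1  [load 18/26]
  20 → side 4 (new)  [load 20/26]
  19 → side 5 (new)  [load 19/26]
  3 → side 1  [load 21/26]
  7 → side 2  [load 22/26]
  18 → side 6 (new)  [load 18/26]
  15 → side 7 (new)  [load 15/26]
7 tape sides opened.

7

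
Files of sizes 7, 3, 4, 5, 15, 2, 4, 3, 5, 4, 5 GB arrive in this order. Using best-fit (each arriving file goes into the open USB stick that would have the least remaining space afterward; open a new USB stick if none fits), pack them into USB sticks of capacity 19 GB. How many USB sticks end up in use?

4

  7 → USB stick 1 (new)  [load 7/19]
  3 → USB stick 1  [load 10/19]
  4 → USB stick 1  [load 14/19]
  5 → USB stick 1  [load 19/19]
  15 → USB stick 2 (new)  [load 15/19]
  2 → USB stick 2  [load 17/19]
  4 → USB stick 3 (new)  [load 4/19]
  3 → USB stick 3  [load 7/19]
  5 → USB stick 3  [load 12/19]
  4 → USB stick 3  [load 16/19]
  5 → USB stick 4 (new)  [load 5/19]
4 USB sticks opened.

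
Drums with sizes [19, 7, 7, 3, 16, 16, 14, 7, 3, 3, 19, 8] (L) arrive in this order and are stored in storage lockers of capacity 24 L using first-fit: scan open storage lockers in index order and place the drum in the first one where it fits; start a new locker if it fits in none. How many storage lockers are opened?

  19 → locker 1 (new)  [load 19/24]
  7 → locker 2 (new)  [load 7/24]
  7 → locker 2  [load 14/24]
  3 → locker 1  [load 22/24]
  16 → locker 3 (new)  [load 16/24]
  16 → locker 4 (new)  [load 16/24]
  14 → locker 5 (new)  [load 14/24]
  7 → locker 2  [load 21/24]
  3 → locker 2  [load 24/24]
  3 → locker 3  [load 19/24]
  19 → locker 6 (new)  [load 19/24]
  8 → locker 4  [load 24/24]
6 storage lockers opened.

6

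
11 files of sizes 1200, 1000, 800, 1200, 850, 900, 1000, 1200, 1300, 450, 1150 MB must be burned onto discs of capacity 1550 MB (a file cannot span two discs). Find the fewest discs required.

10

Total = 1300 + 1200 + 1200 + 1200 + 1150 + 1000 + 1000 + 900 + 850 + 800 + 450 = 11050 MB.
Lower bound: ⌈11050/1550⌉ = 8 discs.
Also, 10 files each exceed 775 MB, and no two of those can share a disc, so at least 10 discs are needed.
A packing using 10 discs:
  disc 1: 1300 = 1300
  disc 2: 1200 = 1200
  disc 3: 1200 = 1200
  disc 4: 1200 = 1200
  disc 5: 1150 = 1150
  disc 6: 1000 + 450 = 1450
  disc 7: 1000 = 1000
  disc 8: 900 = 900
  disc 9: 850 = 850
  disc 10: 800 = 800
This matches the lower bound, so 10 is optimal.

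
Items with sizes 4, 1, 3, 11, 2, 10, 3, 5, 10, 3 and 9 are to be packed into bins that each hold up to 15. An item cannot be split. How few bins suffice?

5

Total = 11 + 10 + 10 + 9 + 5 + 4 + 3 + 3 + 3 + 2 + 1 = 61.
Lower bound: ⌈61/15⌉ = 5 bins.
A packing using 5 bins:
  bin 1: 11 + 4 = 15
  bin 2: 10 + 5 = 15
  bin 3: 10 + 3 + 2 = 15
  bin 4: 9 + 3 + 3 = 15
  bin 5: 1 = 1
This matches the lower bound, so 5 is optimal.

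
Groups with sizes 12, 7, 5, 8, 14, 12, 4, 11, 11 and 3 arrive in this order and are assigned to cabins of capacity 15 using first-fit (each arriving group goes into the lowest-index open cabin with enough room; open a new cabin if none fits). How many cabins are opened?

7

  12 → cabin 1 (new)  [load 12/15]
  7 → cabin 2 (new)  [load 7/15]
  5 → cabin 2  [load 12/15]
  8 → cabin 3 (new)  [load 8/15]
  14 → cabin 4 (new)  [load 14/15]
  12 → cabin 5 (new)  [load 12/15]
  4 → cabin 3  [load 12/15]
  11 → cabin 6 (new)  [load 11/15]
  11 → cabin 7 (new)  [load 11/15]
  3 → cabin 1  [load 15/15]
7 cabins opened.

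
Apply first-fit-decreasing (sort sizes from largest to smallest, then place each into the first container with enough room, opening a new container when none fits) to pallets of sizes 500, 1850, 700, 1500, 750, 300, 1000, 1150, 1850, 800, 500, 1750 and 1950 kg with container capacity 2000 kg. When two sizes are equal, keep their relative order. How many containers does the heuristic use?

8

Sorted descending: 1950, 1850, 1850, 1750, 1500, 1150, 1000, 800, 750, 700, 500, 500, 300.
  1950 → container 1 (new)  [load 1950/2000]
  1850 → container 2 (new)  [load 1850/2000]
  1850 → container 3 (new)  [load 1850/2000]
  1750 → container 4 (new)  [load 1750/2000]
  1500 → container 5 (new)  [load 1500/2000]
  1150 → container 6 (new)  [load 1150/2000]
  1000 → container 7 (new)  [load 1000/2000]
  800 → container 6  [load 1950/2000]
  750 → container 7  [load 1750/2000]
  700 → container 8 (new)  [load 700/2000]
  500 → container 5  [load 2000/2000]
  500 → container 8  [load 1200/2000]
  300 → container 8  [load 1500/2000]
8 containers opened.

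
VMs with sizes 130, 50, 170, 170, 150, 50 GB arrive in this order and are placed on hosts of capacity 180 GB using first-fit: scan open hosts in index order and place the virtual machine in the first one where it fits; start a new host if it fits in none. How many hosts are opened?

  130 → host 1 (new)  [load 130/180]
  50 → host 1  [load 180/180]
  170 → host 2 (new)  [load 170/180]
  170 → host 3 (new)  [load 170/180]
  150 → host 4 (new)  [load 150/180]
  50 → host 5 (new)  [load 50/180]
5 hosts opened.

5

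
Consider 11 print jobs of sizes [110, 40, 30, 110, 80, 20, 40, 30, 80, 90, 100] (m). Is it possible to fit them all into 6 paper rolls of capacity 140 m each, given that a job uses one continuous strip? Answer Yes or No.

Yes

A valid assignment using 6 paper rolls:
  roll 1: 110 + 30 = 140
  roll 2: 110 + 30 = 140
  roll 3: 100 + 40 = 140
  roll 4: 90 + 40 = 130
  roll 5: 80 + 20 = 100
  roll 6: 80 = 80
Every load is within 140 m, so 6 paper rolls suffice.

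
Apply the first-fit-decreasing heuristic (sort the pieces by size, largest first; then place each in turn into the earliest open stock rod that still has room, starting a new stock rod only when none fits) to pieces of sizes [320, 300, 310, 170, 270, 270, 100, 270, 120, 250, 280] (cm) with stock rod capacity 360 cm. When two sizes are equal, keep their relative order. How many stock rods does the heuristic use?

9

Sorted descending: 320, 310, 300, 280, 270, 270, 270, 250, 170, 120, 100.
  320 → stock rod 1 (new)  [load 320/360]
  310 → stock rod 2 (new)  [load 310/360]
  300 → stock rod 3 (new)  [load 300/360]
  280 → stock rod 4 (new)  [load 280/360]
  270 → stock rod 5 (new)  [load 270/360]
  270 → stock rod 6 (new)  [load 270/360]
  270 → stock rod 7 (new)  [load 270/360]
  250 → stock rod 8 (new)  [load 250/360]
  170 → stock rod 9 (new)  [load 170/360]
  120 → stock rod 9  [load 290/360]
  100 → stock rod 8  [load 350/360]
9 stock rods opened.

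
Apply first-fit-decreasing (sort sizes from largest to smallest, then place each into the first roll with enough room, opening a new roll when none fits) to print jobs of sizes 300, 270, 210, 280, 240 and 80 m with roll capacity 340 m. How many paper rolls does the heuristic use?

Sorted descending: 300, 280, 270, 240, 210, 80.
  300 → roll 1 (new)  [load 300/340]
  280 → roll 2 (new)  [load 280/340]
  270 → roll 3 (new)  [load 270/340]
  240 → roll 4 (new)  [load 240/340]
  210 → roll 5 (new)  [load 210/340]
  80 → roll 4  [load 320/340]
5 paper rolls opened.

5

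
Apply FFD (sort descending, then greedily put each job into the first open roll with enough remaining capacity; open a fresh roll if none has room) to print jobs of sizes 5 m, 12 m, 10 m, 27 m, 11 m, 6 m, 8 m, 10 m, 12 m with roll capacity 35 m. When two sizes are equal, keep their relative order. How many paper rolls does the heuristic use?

Sorted descending: 27, 12, 12, 11, 10, 10, 8, 6, 5.
  27 → roll 1 (new)  [load 27/35]
  12 → roll 2 (new)  [load 12/35]
  12 → roll 2  [load 24/35]
  11 → roll 2  [load 35/35]
  10 → roll 3 (new)  [load 10/35]
  10 → roll 3  [load 20/35]
  8 → roll 1  [load 35/35]
  6 → roll 3  [load 26/35]
  5 → roll 3  [load 31/35]
3 paper rolls opened.

3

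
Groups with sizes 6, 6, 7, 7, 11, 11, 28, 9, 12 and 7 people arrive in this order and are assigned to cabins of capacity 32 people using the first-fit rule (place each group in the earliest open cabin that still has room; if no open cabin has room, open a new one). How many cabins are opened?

  6 → cabin 1 (new)  [load 6/32]
  6 → cabin 1  [load 12/32]
  7 → cabin 1  [load 19/32]
  7 → cabin 1  [load 26/32]
  11 → cabin 2 (new)  [load 11/32]
  11 → cabin 2  [load 22/32]
  28 → cabin 3 (new)  [load 28/32]
  9 → cabin 2  [load 31/32]
  12 → cabin 4 (new)  [load 12/32]
  7 → cabin 4  [load 19/32]
4 cabins opened.

4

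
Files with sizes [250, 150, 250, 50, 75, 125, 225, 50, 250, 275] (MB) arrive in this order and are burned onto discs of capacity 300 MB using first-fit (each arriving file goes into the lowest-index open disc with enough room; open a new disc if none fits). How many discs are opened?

7

  250 → disc 1 (new)  [load 250/300]
  150 → disc 2 (new)  [load 150/300]
  250 → disc 3 (new)  [load 250/300]
  50 → disc 1  [load 300/300]
  75 → disc 2  [load 225/300]
  125 → disc 4 (new)  [load 125/300]
  225 → disc 5 (new)  [load 225/300]
  50 → disc 2  [load 275/300]
  250 → disc 6 (new)  [load 250/300]
  275 → disc 7 (new)  [load 275/300]
7 discs opened.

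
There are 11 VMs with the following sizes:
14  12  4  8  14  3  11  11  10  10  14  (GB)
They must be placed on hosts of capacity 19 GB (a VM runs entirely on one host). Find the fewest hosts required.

Total = 14 + 14 + 14 + 12 + 11 + 11 + 10 + 10 + 8 + 4 + 3 = 111 GB.
Lower bound: ⌈111/19⌉ = 6 hosts.
Also, 8 VMs each exceed 19/2 GB, and no two of those can share a host, so at least 8 hosts are needed.
A packing using 8 hosts:
  host 1: 14 + 4 = 18
  host 2: 14 + 3 = 17
  host 3: 14 = 14
  host 4: 12 = 12
  host 5: 11 + 8 = 19
  host 6: 11 = 11
  host 7: 10 = 10
  host 8: 10 = 10
This matches the lower bound, so 8 is optimal.

8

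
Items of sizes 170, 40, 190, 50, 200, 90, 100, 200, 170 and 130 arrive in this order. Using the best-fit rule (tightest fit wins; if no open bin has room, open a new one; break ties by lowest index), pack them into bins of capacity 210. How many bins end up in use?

8

  170 → bin 1 (new)  [load 170/210]
  40 → bin 1  [load 210/210]
  190 → bin 2 (new)  [load 190/210]
  50 → bin 3 (new)  [load 50/210]
  200 → bin 4 (new)  [load 200/210]
  90 → bin 3  [load 140/210]
  100 → bin 5 (new)  [load 100/210]
  200 → bin 6 (new)  [load 200/210]
  170 → bin 7 (new)  [load 170/210]
  130 → bin 8 (new)  [load 130/210]
8 bins opened.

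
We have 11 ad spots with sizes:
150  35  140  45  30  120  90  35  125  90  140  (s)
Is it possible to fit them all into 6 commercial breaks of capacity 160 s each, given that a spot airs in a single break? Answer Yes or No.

Total = 1000 s; ⌈1000/160⌉ = 7.
At least 7 commercial breaks are required, but only 6 are allowed.

No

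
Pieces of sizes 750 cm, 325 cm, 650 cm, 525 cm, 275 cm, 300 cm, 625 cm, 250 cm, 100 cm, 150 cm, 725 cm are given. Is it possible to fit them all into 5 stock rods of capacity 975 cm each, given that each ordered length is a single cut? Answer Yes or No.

Yes

A valid assignment using 5 stock rods:
  stock rod 1: 750 + 150 = 900
  stock rod 2: 725 + 250 = 975
  stock rod 3: 650 + 325 = 975
  stock rod 4: 625 + 300 = 925
  stock rod 5: 525 + 275 + 100 = 900
Every load is within 975 cm, so 5 stock rods suffice.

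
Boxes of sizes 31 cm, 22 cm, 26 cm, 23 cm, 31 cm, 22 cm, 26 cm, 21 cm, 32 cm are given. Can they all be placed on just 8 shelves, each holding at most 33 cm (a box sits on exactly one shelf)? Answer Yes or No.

No

Total = 234 cm; ⌈234/33⌉ = 8.
9 boxes each exceed half the capacity and cannot share a shelf, forcing at least 9 shelves.
At least 9 shelves are required, but only 8 are allowed.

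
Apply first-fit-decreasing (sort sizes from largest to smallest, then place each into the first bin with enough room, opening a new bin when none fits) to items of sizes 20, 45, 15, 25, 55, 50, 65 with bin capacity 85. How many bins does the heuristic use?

4

Sorted descending: 65, 55, 50, 45, 25, 20, 15.
  65 → bin 1 (new)  [load 65/85]
  55 → bin 2 (new)  [load 55/85]
  50 → bin 3 (new)  [load 50/85]
  45 → bin 4 (new)  [load 45/85]
  25 → bin 2  [load 80/85]
  20 → bin 1  [load 85/85]
  15 → bin 3  [load 65/85]
4 bins opened.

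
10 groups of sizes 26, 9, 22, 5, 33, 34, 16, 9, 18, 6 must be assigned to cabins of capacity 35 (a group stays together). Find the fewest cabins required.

Total = 34 + 33 + 26 + 22 + 18 + 16 + 9 + 9 + 6 + 5 = 178.
Lower bound: ⌈178/35⌉ = 6 cabins.
A packing using 6 cabins:
  cabin 1: 34 = 34
  cabin 2: 33 = 33
  cabin 3: 26 + 9 = 35
  cabin 4: 22 + 9 = 31
  cabin 5: 18 + 16 = 34
  cabin 6: 6 + 5 = 11
This matches the lower bound, so 6 is optimal.

6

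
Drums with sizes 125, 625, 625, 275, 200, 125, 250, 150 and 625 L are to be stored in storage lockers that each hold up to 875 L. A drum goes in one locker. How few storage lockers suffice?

4

Total = 625 + 625 + 625 + 275 + 250 + 200 + 150 + 125 + 125 = 3000 L.
Lower bound: ⌈3000/875⌉ = 4 storage lockers.
A packing using 4 storage lockers:
  locker 1: 625 + 250 = 875
  locker 2: 625 + 200 = 825
  locker 3: 625 + 150 = 775
  locker 4: 275 + 125 + 125 = 525
This matches the lower bound, so 4 is optimal.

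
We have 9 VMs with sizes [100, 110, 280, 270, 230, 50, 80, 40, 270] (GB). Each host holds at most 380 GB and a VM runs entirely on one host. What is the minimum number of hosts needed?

4

Total = 280 + 270 + 270 + 230 + 110 + 100 + 80 + 50 + 40 = 1430 GB.
Lower bound: ⌈1430/380⌉ = 4 hosts.
A packing using 4 hosts:
  host 1: 280 + 100 = 380
  host 2: 270 + 110 = 380
  host 3: 270 + 80 = 350
  host 4: 230 + 50 + 40 = 320
This matches the lower bound, so 4 is optimal.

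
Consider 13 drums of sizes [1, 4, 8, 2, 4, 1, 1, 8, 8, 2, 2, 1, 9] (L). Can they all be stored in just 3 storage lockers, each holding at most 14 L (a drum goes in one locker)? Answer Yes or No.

No

Total = 51 L; ⌈51/14⌉ = 4.
At least 4 storage lockers are required, but only 3 are allowed.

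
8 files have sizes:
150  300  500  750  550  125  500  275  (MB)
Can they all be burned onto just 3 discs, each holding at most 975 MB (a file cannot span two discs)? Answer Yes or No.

Total = 3150 MB; ⌈3150/975⌉ = 4.
At least 4 discs are required, but only 3 are allowed.

No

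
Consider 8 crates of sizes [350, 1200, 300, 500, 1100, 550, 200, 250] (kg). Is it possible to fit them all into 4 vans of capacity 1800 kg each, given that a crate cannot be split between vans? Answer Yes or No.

A valid assignment using 3 vans:
  van 1: 1200 + 550 = 1750
  van 2: 1100 + 500 + 200 = 1800
  van 3: 350 + 300 + 250 = 900
That uses only 3 ≤ 4, so 4 vans are enough.

Yes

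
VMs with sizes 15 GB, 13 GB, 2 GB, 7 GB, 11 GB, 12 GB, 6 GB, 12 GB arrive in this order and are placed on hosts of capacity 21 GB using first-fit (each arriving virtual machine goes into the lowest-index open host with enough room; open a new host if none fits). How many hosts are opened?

  15 → host 1 (new)  [load 15/21]
  13 → host 2 (new)  [load 13/21]
  2 → host 1  [load 17/21]
  7 → host 2  [load 20/21]
  11 → host 3 (new)  [load 11/21]
  12 → host 4 (new)  [load 12/21]
  6 → host 3  [load 17/21]
  12 → host 5 (new)  [load 12/21]
5 hosts opened.

5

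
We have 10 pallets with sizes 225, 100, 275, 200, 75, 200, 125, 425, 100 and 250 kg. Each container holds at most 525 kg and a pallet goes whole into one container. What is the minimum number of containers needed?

4

Total = 425 + 275 + 250 + 225 + 200 + 200 + 125 + 100 + 100 + 75 = 1975 kg.
Lower bound: ⌈1975/525⌉ = 4 containers.
A packing using 4 containers:
  container 1: 425 + 100 = 525
  container 2: 275 + 250 = 525
  container 3: 225 + 200 + 100 = 525
  container 4: 200 + 125 + 75 = 400
This matches the lower bound, so 4 is optimal.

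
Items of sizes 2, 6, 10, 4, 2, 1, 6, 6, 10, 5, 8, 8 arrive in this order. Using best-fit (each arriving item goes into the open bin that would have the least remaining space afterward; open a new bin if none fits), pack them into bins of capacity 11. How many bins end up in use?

  2 → bin 1 (new)  [load 2/11]
  6 → bin 1  [load 8/11]
  10 → bin 2 (new)  [load 10/11]
  4 → bin 3 (new)  [load 4/11]
  2 → bin 1  [load 10/11]
  1 → bin 1  [load 11/11]
  6 → bin 3  [load 10/11]
  6 → bin 4 (new)  [load 6/11]
  10 → bin 5 (new)  [load 10/11]
  5 → bin 4  [load 11/11]
  8 → bin 6 (new)  [load 8/11]
  8 → bin 7 (new)  [load 8/11]
7 bins opened.

7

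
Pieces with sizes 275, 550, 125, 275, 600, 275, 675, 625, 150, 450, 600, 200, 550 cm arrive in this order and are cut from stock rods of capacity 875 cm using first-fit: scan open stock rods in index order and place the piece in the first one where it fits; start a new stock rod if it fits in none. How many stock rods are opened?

  275 → stock rod 1 (new)  [load 275/875]
  550 → stock rod 1  [load 825/875]
  125 → stock rod 2 (new)  [load 125/875]
  275 → stock rod 2  [load 400/875]
  600 → stock rod 3 (new)  [load 600/875]
  275 → stock rod 2  [load 675/875]
  675 → stock rod 4 (new)  [load 675/875]
  625 → stock rod 5 (new)  [load 625/875]
  150 → stock rod 2  [load 825/875]
  450 → stock rod 6 (new)  [load 450/875]
  600 → stock rod 7 (new)  [load 600/875]
  200 → stock rod 3  [load 800/875]
  550 → stock rod 8 (new)  [load 550/875]
8 stock rods opened.

8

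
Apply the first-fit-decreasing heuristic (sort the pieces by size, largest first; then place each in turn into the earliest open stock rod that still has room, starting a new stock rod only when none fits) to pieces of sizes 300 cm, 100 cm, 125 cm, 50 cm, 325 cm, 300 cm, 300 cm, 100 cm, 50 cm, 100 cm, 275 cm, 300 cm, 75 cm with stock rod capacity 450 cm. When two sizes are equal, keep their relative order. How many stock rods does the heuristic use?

Sorted descending: 325, 300, 300, 300, 300, 275, 125, 100, 100, 100, 75, 50, 50.
  325 → stock rod 1 (new)  [load 325/450]
  300 → stock rod 2 (new)  [load 300/450]
  300 → stock rod 3 (new)  [load 300/450]
  300 → stock rod 4 (new)  [load 300/450]
  300 → stock rod 5 (new)  [load 300/450]
  275 → stock rod 6 (new)  [load 275/450]
  125 → stock rod 1  [load 450/450]
  100 → stock rod 2  [load 400/450]
  100 → stock rod 3  [load 400/450]
  100 → stock rod 4  [load 400/450]
  75 → stock rod 5  [load 375/450]
  50 → stock rod 2  [load 450/450]
  50 → stock rod 3  [load 450/450]
6 stock rods opened.

6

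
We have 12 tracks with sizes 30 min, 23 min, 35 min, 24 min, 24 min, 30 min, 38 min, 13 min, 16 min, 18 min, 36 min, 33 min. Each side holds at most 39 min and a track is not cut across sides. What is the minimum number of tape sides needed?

10

Total = 38 + 36 + 35 + 33 + 30 + 30 + 24 + 24 + 23 + 18 + 16 + 13 = 320 min.
Lower bound: ⌈320/39⌉ = 9 tape sides.
A packing using 10 tape sides:
  side 1: 38 = 38
  side 2: 36 = 36
  side 3: 35 = 35
  side 4: 33 = 33
  side 5: 30 = 30
  side 6: 30 = 30
  side 7: 24 + 13 = 37
  side 8: 24 = 24
  side 9: 23 + 16 = 39
  side 10: 18 = 18
No arrangement into 9 tape sides stays within capacity, so 10 is optimal.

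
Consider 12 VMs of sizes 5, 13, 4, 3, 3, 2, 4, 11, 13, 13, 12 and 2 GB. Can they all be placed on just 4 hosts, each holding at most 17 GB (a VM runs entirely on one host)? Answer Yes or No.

No

Total = 85 GB; ⌈85/17⌉ = 5.
At least 5 hosts are required, but only 4 are allowed.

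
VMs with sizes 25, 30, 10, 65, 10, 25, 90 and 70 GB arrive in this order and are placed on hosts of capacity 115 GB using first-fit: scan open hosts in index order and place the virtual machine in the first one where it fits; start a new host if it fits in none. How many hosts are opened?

4

  25 → host 1 (new)  [load 25/115]
  30 → host 1  [load 55/115]
  10 → host 1  [load 65/115]
  65 → host 2 (new)  [load 65/115]
  10 → host 1  [load 75/115]
  25 → host 1  [load 100/115]
  90 → host 3 (new)  [load 90/115]
  70 → host 4 (new)  [load 70/115]
4 hosts opened.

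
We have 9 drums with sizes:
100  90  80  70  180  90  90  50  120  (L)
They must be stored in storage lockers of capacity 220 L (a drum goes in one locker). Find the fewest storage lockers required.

5

Total = 180 + 120 + 100 + 90 + 90 + 90 + 80 + 70 + 50 = 870 L.
Lower bound: ⌈870/220⌉ = 4 storage lockers.
A packing using 5 storage lockers:
  locker 1: 180 = 180
  locker 2: 120 + 100 = 220
  locker 3: 90 + 90 = 180
  locker 4: 90 + 80 + 50 = 220
  locker 5: 70 = 70
No arrangement into 4 storage lockers stays within capacity, so 5 is optimal.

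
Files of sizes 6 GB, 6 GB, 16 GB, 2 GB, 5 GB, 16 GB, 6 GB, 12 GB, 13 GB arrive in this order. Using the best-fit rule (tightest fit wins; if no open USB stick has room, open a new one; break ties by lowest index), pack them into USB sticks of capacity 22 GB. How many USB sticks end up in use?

5

  6 → USB stick 1 (new)  [load 6/22]
  6 → USB stick 1  [load 12/22]
  16 → USB stick 2 (new)  [load 16/22]
  2 → USB stick 2  [load 18/22]
  5 → USB stick 1  [load 17/22]
  16 → USB stick 3 (new)  [load 16/22]
  6 → USB stick 3  [load 22/22]
  12 → USB stick 4 (new)  [load 12/22]
  13 → USB stick 5 (new)  [load 13/22]
5 USB sticks opened.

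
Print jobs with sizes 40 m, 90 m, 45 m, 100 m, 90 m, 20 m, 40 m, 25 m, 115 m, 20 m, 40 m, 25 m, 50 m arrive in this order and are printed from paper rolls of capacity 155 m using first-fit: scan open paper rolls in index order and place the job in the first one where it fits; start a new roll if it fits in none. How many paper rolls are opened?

  40 → roll 1 (new)  [load 40/155]
  90 → roll 1  [load 130/155]
  45 → roll 2 (new)  [load 45/155]
  100 → roll 2  [load 145/155]
  90 → roll 3 (new)  [load 90/155]
  20 → roll 1  [load 150/155]
  40 → roll 3  [load 130/155]
  25 → roll 3  [load 155/155]
  115 → roll 4 (new)  [load 115/155]
  20 → roll 4  [load 135/155]
  40 → roll 5 (new)  [load 40/155]
  25 → roll 5  [load 65/155]
  50 → roll 5  [load 115/155]
5 paper rolls opened.

5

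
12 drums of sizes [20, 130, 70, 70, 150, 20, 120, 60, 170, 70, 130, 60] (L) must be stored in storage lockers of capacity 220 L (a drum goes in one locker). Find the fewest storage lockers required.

Total = 170 + 150 + 130 + 130 + 120 + 70 + 70 + 70 + 60 + 60 + 20 + 20 = 1070 L.
Lower bound: ⌈1070/220⌉ = 5 storage lockers.
A packing using 6 storage lockers:
  locker 1: 170 + 20 + 20 = 210
  locker 2: 150 + 70 = 220
  locker 3: 130 + 70 = 200
  locker 4: 130 + 70 = 200
  locker 5: 120 + 60 = 180
  locker 6: 60 = 60
No arrangement into 5 storage lockers stays within capacity, so 6 is optimal.

6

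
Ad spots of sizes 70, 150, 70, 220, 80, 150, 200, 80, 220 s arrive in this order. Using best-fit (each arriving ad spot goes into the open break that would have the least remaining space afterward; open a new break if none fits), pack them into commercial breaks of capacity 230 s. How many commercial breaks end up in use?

  70 → break 1 (new)  [load 70/230]
  150 → break 1  [load 220/230]
  70 → break 2 (new)  [load 70/230]
  220 → break 3 (new)  [load 220/230]
  80 → break 2  [load 150/230]
  150 → break 4 (new)  [load 150/230]
  200 → break 5 (new)  [load 200/230]
  80 → break 2  [load 230/230]
  220 → break 6 (new)  [load 220/230]
6 commercial breaks opened.

6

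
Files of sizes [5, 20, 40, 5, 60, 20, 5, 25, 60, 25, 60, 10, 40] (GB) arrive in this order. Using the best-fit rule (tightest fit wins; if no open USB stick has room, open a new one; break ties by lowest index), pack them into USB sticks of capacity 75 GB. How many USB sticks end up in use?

  5 → USB stick 1 (new)  [load 5/75]
  20 → USB stick 1  [load 25/75]
  40 → USB stick 1  [load 65/75]
  5 → USB stick 1  [load 70/75]
  60 → USB stick 2 (new)  [load 60/75]
  20 → USB stick 3 (new)  [load 20/75]
  5 → USB stick 1  [load 75/75]
  25 → USB stick 3  [load 45/75]
  60 → USB stick 4 (new)  [load 60/75]
  25 → USB stick 3  [load 70/75]
  60 → USB stick 5 (new)  [load 60/75]
  10 → USB stick 2  [load 70/75]
  40 → USB stick 6 (new)  [load 40/75]
6 USB sticks opened.

6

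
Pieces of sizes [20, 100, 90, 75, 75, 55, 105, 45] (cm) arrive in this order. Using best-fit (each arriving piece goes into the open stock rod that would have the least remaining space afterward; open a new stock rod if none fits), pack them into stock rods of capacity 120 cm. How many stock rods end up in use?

  20 → stock rod 1 (new)  [load 20/120]
  100 → stock rod 1  [load 120/120]
  90 → stock rod 2 (new)  [load 90/120]
  75 → stock rod 3 (new)  [load 75/120]
  75 → stock rod 4 (new)  [load 75/120]
  55 → stock rod 5 (new)  [load 55/120]
  105 → stock rod 6 (new)  [load 105/120]
  45 → stock rod 3  [load 120/120]
6 stock rods opened.

6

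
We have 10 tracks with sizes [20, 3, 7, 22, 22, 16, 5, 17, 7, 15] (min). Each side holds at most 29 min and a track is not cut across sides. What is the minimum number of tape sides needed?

Total = 22 + 22 + 20 + 17 + 16 + 15 + 7 + 7 + 5 + 3 = 134 min.
Lower bound: ⌈134/29⌉ = 5 tape sides.
Also, 6 tracks each exceed 29/2 min, and no two of those can share a side, so at least 6 tape sides are needed.
A packing using 6 tape sides:
  side 1: 22 + 7 = 29
  side 2: 22 + 7 = 29
  side 3: 20 + 5 + 3 = 28
  side 4: 17 = 17
  side 5: 16 = 16
  side 6: 15 = 15
This matches the lower bound, so 6 is optimal.

6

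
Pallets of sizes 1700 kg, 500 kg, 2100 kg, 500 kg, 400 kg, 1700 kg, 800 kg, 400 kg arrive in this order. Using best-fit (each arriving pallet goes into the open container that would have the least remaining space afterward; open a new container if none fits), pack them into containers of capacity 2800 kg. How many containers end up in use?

4

  1700 → container 1 (new)  [load 1700/2800]
  500 → container 1  [load 2200/2800]
  2100 → container 2 (new)  [load 2100/2800]
  500 → container 1  [load 2700/2800]
  400 → container 2  [load 2500/2800]
  1700 → container 3 (new)  [load 1700/2800]
  800 → container 3  [load 2500/2800]
  400 → container 4 (new)  [load 400/2800]
4 containers opened.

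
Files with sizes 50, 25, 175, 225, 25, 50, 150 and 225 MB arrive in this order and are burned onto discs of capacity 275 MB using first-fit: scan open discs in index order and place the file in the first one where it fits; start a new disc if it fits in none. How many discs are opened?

  50 → disc 1 (new)  [load 50/275]
  25 → disc 1  [load 75/275]
  175 → disc 1  [load 250/275]
  225 → disc 2 (new)  [load 225/275]
  25 → disc 1  [load 275/275]
  50 → disc 2  [load 275/275]
  150 → disc 3 (new)  [load 150/275]
  225 → disc 4 (new)  [load 225/275]
4 discs opened.

4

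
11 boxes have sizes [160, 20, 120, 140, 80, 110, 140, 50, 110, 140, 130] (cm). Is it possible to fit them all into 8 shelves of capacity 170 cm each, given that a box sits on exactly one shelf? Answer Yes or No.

No

Total = 1200 cm; ⌈1200/170⌉ = 8.
The bound of 8 does not rule out 8, but exhaustive search shows no assignment into 8 shelves of capacity 170 cm exists — the minimum is 9.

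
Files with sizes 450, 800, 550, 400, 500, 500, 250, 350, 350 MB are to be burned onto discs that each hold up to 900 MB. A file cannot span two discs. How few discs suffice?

Total = 800 + 550 + 500 + 500 + 450 + 400 + 350 + 350 + 250 = 4150 MB.
Lower bound: ⌈4150/900⌉ = 5 discs.
A packing using 5 discs:
  disc 1: 800 = 800
  disc 2: 550 + 350 = 900
  disc 3: 500 + 400 = 900
  disc 4: 500 + 350 = 850
  disc 5: 450 + 250 = 700
This matches the lower bound, so 5 is optimal.

5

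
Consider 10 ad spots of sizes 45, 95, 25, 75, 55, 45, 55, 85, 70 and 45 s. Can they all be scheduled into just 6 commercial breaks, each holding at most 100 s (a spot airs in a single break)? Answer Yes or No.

No

Total = 595 s; ⌈595/100⌉ = 6.
The bound of 6 does not rule out 6, but exhaustive search shows no assignment into 6 commercial breaks of capacity 100 s exists — the minimum is 7.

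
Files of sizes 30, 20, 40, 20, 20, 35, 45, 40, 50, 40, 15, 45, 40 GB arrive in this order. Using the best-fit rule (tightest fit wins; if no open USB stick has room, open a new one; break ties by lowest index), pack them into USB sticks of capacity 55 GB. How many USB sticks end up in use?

10

  30 → USB stick 1 (new)  [load 30/55]
  20 → USB stick 1  [load 50/55]
  40 → USB stick 2 (new)  [load 40/55]
  20 → USB stick 3 (new)  [load 20/55]
  20 → USB stick 3  [load 40/55]
  35 → USB stick 4 (new)  [load 35/55]
  45 → USB stick 5 (new)  [load 45/55]
  40 → USB stick 6 (new)  [load 40/55]
  50 → USB stick 7 (new)  [load 50/55]
  40 → USB stick 8 (new)  [load 40/55]
  15 → USB stick 2  [load 55/55]
  45 → USB stick 9 (new)  [load 45/55]
  40 → USB stick 10 (new)  [load 40/55]
10 USB sticks opened.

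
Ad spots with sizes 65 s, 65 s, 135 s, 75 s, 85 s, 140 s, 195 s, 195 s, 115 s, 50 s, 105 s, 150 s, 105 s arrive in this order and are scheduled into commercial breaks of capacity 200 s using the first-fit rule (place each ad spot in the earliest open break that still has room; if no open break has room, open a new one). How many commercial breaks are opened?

  65 → break 1 (new)  [load 65/200]
  65 → break 1  [load 130/200]
  135 → break 2 (new)  [load 135/200]
  75 → break 3 (new)  [load 75/200]
  85 → break 3  [load 160/200]
  140 → break 4 (new)  [load 140/200]
  195 → break 5 (new)  [load 195/200]
  195 → break 6 (new)  [load 195/200]
  115 → break 7 (new)  [load 115/200]
  50 → break 1  [load 180/200]
  105 → break 8 (new)  [load 105/200]
  150 → break 9 (new)  [load 150/200]
  105 → break 10 (new)  [load 105/200]
10 commercial breaks opened.

10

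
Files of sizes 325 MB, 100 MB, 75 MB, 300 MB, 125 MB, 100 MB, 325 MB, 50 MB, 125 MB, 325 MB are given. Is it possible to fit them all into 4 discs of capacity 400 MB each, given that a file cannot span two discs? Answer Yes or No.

No

Total = 1850 MB; ⌈1850/400⌉ = 5.
At least 5 discs are required, but only 4 are allowed.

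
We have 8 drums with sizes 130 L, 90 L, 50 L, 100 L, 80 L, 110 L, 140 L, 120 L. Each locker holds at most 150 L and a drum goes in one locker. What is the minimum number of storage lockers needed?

7

Total = 140 + 130 + 120 + 110 + 100 + 90 + 80 + 50 = 820 L.
Lower bound: ⌈820/150⌉ = 6 storage lockers.
Also, 7 drums each exceed 75 L, and no two of those can share a locker, so at least 7 storage lockers are needed.
A packing using 7 storage lockers:
  locker 1: 140 = 140
  locker 2: 130 = 130
  locker 3: 120 = 120
  locker 4: 110 = 110
  locker 5: 100 + 50 = 150
  locker 6: 90 = 90
  locker 7: 80 = 80
This matches the lower bound, so 7 is optimal.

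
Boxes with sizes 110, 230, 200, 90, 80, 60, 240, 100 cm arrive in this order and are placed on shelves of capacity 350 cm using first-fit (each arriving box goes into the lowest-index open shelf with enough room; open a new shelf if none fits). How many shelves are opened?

  110 → shelf 1 (new)  [load 110/350]
  230 → shelf 1  [load 340/350]
  200 → shelf 2 (new)  [load 200/350]
  90 → shelf 2  [load 290/350]
  80 → shelf 3 (new)  [load 80/350]
  60 → shelf 2  [load 350/350]
  240 → shelf 3  [load 320/350]
  100 → shelf 4 (new)  [load 100/350]
4 shelves opened.

4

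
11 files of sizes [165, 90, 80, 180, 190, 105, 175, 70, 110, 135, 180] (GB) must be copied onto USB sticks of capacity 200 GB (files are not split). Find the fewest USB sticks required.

9

Total = 190 + 180 + 180 + 175 + 165 + 135 + 110 + 105 + 90 + 80 + 70 = 1480 GB.
Lower bound: ⌈1480/200⌉ = 8 USB sticks.
A packing using 9 USB sticks:
  USB stick 1: 190 = 190
  USB stick 2: 180 = 180
  USB stick 3: 180 = 180
  USB stick 4: 175 = 175
  USB stick 5: 165 = 165
  USB stick 6: 135 = 135
  USB stick 7: 110 + 90 = 200
  USB stick 8: 105 + 80 = 185
  USB stick 9: 70 = 70
No arrangement into 8 USB sticks stays within capacity, so 9 is optimal.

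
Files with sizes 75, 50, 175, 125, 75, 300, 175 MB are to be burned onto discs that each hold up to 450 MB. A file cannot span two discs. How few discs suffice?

Total = 300 + 175 + 175 + 125 + 75 + 75 + 50 = 975 MB.
Lower bound: ⌈975/450⌉ = 3 discs.
A packing using 3 discs:
  disc 1: 300 + 125 = 425
  disc 2: 175 + 175 + 75 = 425
  disc 3: 75 + 50 = 125
This matches the lower bound, so 3 is optimal.

3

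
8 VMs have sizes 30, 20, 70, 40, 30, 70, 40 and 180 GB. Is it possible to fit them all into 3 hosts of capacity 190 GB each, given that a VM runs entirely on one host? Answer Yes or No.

Yes

A valid assignment using 3 hosts:
  host 1: 180 = 180
  host 2: 70 + 70 + 40 = 180
  host 3: 40 + 30 + 30 + 20 = 120
Every load is within 190 GB, so 3 hosts suffice.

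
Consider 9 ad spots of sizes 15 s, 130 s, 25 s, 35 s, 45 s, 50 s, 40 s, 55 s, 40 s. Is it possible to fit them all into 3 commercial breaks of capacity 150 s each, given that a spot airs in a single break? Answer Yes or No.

A valid assignment using 3 commercial breaks:
  break 1: 130 + 15 = 145
  break 2: 55 + 50 + 45 = 150
  break 3: 40 + 40 + 35 + 25 = 140
Every load is within 150 s, so 3 commercial breaks suffice.

Yes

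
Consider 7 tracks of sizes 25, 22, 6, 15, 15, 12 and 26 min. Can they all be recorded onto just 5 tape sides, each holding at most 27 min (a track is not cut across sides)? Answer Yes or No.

Yes

A valid assignment using 5 tape sides:
  side 1: 26 = 26
  side 2: 25 = 25
  side 3: 22 = 22
  side 4: 15 + 12 = 27
  side 5: 15 + 6 = 21
Every load is within 27 min, so 5 tape sides suffice.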